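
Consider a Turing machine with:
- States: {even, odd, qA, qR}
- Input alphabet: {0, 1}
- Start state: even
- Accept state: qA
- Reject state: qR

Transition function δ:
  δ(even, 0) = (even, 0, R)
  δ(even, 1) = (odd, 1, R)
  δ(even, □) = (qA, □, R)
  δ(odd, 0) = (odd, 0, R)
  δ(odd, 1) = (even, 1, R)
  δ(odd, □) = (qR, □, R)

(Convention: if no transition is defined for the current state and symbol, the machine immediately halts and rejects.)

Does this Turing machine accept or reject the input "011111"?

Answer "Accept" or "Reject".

Execution trace:
Initial: [even]011111
Step 1: δ(even, 0) = (even, 0, R) → 0[even]11111
Step 2: δ(even, 1) = (odd, 1, R) → 01[odd]1111
Step 3: δ(odd, 1) = (even, 1, R) → 011[even]111
Step 4: δ(even, 1) = (odd, 1, R) → 0111[odd]11
Step 5: δ(odd, 1) = (even, 1, R) → 01111[even]1
Step 6: δ(even, 1) = (odd, 1, R) → 011111[odd]□
Step 7: δ(odd, □) = (qR, □, R) → 011111□[qR]□

The machine reaches the reject state qR and halts.

Answer: Reject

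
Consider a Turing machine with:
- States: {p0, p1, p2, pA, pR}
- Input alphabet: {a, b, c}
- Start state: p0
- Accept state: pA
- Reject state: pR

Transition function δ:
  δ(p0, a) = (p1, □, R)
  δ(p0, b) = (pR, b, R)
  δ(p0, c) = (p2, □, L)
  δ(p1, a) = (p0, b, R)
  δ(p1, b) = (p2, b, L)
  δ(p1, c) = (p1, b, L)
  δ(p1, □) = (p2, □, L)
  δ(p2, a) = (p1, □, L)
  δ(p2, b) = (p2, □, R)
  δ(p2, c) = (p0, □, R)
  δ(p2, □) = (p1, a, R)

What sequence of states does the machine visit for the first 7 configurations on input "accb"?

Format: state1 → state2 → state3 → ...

Execution trace:
Initial: [p0]accb
Step 1: δ(p0, a) = (p1, □, R) → □[p1]ccb
Step 2: δ(p1, c) = (p1, b, L) → [p1]□bcb
Step 3: δ(p1, □) = (p2, □, L) → [p2]□□bcb
Step 4: δ(p2, □) = (p1, a, R) → a[p1]□bcb
Step 5: δ(p1, □) = (p2, □, L) → [p2]a□bcb
Step 6: δ(p2, a) = (p1, □, L) → [p1]□□□bcb

State sequence: p0 → p1 → p1 → p2 → p1 → p2 → p1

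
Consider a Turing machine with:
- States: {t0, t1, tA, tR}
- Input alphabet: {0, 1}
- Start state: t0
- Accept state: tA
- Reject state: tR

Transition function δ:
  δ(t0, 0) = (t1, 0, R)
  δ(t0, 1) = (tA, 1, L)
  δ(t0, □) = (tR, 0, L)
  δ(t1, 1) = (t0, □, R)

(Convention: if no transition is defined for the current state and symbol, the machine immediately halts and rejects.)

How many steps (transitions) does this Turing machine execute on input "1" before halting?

Execution trace:
Initial: [t0]1
Step 1: δ(t0, 1) = (tA, 1, L) → [tA]□1

The machine reaches the accept state tA and halts.

The machine executed 1 step before halting.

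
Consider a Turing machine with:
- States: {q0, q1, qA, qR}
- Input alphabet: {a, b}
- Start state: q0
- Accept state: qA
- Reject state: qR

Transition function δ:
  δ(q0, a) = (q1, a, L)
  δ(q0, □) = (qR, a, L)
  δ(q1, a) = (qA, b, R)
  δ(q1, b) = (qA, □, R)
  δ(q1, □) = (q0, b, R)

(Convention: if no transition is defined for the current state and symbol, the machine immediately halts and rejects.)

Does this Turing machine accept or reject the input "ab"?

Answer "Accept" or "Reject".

Execution trace:
Initial: [q0]ab
Step 1: δ(q0, a) = (q1, a, L) → [q1]□ab
Step 2: δ(q1, □) = (q0, b, R) → b[q0]ab
Step 3: δ(q0, a) = (q1, a, L) → [q1]bab
Step 4: δ(q1, b) = (qA, □, R) → □[qA]ab

The machine reaches the accept state qA and halts.

Answer: Accept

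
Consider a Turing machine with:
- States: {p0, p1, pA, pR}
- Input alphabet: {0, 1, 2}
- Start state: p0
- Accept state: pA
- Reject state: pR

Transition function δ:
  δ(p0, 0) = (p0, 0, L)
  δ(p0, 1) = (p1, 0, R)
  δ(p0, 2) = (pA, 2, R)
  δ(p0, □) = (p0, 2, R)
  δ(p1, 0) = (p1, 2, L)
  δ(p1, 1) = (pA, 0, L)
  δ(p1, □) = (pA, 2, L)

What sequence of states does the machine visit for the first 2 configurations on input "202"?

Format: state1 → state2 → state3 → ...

Execution trace:
Initial: [p0]202
Step 1: δ(p0, 2) = (pA, 2, R) → 2[pA]02

The machine reaches the accept state pA and halts.

State sequence: p0 → pA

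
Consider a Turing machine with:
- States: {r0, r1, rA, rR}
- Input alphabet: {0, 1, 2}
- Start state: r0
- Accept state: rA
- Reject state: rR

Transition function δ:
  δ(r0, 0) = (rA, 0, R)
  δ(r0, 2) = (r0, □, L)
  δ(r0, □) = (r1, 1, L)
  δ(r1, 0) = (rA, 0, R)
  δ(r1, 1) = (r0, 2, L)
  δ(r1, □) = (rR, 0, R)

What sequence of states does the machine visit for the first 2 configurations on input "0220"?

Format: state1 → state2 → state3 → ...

Execution trace:
Initial: [r0]0220
Step 1: δ(r0, 0) = (rA, 0, R) → 0[rA]220

The machine reaches the accept state rA and halts.

State sequence: r0 → rA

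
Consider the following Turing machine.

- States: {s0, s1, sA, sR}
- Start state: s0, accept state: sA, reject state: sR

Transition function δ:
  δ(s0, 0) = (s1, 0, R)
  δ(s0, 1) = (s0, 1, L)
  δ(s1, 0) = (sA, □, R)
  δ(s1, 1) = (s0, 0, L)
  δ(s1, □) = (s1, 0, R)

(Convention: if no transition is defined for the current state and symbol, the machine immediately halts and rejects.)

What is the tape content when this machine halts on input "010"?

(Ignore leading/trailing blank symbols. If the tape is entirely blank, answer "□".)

Execution trace:
Initial: [s0]010
Step 1: δ(s0, 0) = (s1, 0, R) → 0[s1]10
Step 2: δ(s1, 1) = (s0, 0, L) → [s0]000
Step 3: δ(s0, 0) = (s1, 0, R) → 0[s1]00
Step 4: δ(s1, 0) = (sA, □, R) → 0□[sA]0

The machine reaches the accept state sA and halts.

Final tape (ignoring leading/trailing blanks): 0□0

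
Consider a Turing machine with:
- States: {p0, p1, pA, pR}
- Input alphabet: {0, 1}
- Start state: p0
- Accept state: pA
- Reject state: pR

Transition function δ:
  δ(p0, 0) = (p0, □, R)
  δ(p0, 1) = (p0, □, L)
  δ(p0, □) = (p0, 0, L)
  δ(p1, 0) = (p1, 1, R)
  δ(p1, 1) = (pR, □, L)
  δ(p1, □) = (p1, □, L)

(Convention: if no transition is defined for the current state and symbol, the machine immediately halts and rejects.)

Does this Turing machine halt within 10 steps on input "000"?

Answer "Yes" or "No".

Execution trace:
Initial: [p0]000
Step 1: δ(p0, 0) = (p0, □, R) → □[p0]00
Step 2: δ(p0, 0) = (p0, □, R) → □□[p0]0
Step 3: δ(p0, 0) = (p0, □, R) → □□□[p0]□
Step 4: δ(p0, □) = (p0, 0, L) → □□[p0]□0
Step 5: δ(p0, □) = (p0, 0, L) → □[p0]□00
Step 6: δ(p0, □) = (p0, 0, L) → [p0]□000
Step 7: δ(p0, □) = (p0, 0, L) → [p0]□0000
Step 8: δ(p0, □) = (p0, 0, L) → [p0]□00000
Step 9: δ(p0, □) = (p0, 0, L) → [p0]□000000
Step 10: δ(p0, □) = (p0, 0, L) → [p0]□0000000

The machine has not reached a halting state after 10 steps.
The machine did not halt within the 10-step bound.

Answer: No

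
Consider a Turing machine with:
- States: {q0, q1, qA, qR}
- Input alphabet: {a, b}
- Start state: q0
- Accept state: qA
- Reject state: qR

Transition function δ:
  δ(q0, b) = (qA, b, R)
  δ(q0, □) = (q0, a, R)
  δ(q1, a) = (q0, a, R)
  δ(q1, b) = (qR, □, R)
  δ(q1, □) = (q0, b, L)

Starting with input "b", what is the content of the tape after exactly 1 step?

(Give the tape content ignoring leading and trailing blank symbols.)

Execution trace:
Initial: [q0]b
Step 1: δ(q0, b) = (qA, b, R) → b[qA]□

The machine reaches the accept state qA and halts.

After 1 step, the tape (ignoring leading/trailing blanks) is: b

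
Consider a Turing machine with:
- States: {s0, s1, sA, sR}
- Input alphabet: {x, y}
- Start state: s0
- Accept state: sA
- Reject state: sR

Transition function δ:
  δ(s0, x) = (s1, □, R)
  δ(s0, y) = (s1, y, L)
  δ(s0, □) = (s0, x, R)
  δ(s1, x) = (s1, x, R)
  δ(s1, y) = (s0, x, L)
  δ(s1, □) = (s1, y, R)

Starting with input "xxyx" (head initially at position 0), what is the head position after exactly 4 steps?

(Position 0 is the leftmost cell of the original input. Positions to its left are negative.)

Execution trace (head position shown):
Step 0: [s0]xxyx  (head at position 0)
Step 1: move right → □[s1]xyx  (head at position 1)
Step 2: move right → □x[s1]yx  (head at position 2)
Step 3: move left → □[s0]xxx  (head at position 1)
Step 4: move right → □□[s1]xx  (head at position 2)

After 4 steps, the head is at position 2.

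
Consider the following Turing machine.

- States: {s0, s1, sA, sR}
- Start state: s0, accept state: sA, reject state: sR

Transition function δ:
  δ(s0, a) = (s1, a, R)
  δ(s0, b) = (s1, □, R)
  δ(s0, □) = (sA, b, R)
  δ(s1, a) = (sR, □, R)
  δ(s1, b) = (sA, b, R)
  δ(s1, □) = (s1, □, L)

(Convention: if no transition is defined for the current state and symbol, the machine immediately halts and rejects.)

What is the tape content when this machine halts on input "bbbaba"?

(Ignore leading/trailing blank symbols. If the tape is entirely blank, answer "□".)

Execution trace:
Initial: [s0]bbbaba
Step 1: δ(s0, b) = (s1, □, R) → □[s1]bbaba
Step 2: δ(s1, b) = (sA, b, R) → □b[sA]baba

The machine reaches the accept state sA and halts.

Final tape (ignoring leading/trailing blanks): bbaba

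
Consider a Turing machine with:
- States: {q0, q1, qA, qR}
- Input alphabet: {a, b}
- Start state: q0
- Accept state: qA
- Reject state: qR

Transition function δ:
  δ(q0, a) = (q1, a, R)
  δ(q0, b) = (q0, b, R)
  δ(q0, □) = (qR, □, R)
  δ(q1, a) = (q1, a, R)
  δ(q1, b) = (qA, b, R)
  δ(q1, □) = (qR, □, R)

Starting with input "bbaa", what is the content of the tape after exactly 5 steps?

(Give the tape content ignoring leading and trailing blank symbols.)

Execution trace:
Initial: [q0]bbaa
Step 1: δ(q0, b) = (q0, b, R) → b[q0]baa
Step 2: δ(q0, b) = (q0, b, R) → bb[q0]aa
Step 3: δ(q0, a) = (q1, a, R) → bba[q1]a
Step 4: δ(q1, a) = (q1, a, R) → bbaa[q1]□
Step 5: δ(q1, □) = (qR, □, R) → bbaa□[qR]□

The machine reaches the reject state qR and halts.

After 5 steps, the tape (ignoring leading/trailing blanks) is: bbaa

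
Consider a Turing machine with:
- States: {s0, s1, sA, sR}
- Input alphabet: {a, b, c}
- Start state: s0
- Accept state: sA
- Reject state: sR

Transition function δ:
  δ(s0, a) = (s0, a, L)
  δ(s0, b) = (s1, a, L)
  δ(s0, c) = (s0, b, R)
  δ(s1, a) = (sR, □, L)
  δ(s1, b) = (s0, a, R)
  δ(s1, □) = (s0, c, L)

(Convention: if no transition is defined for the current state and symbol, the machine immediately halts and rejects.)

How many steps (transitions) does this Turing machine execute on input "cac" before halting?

Execution trace:
Initial: [s0]cac
Step 1: δ(s0, c) = (s0, b, R) → b[s0]ac
Step 2: δ(s0, a) = (s0, a, L) → [s0]bac
Step 3: δ(s0, b) = (s1, a, L) → [s1]□aac
Step 4: δ(s1, □) = (s0, c, L) → [s0]□caac

No transition is defined for δ(s0, □). By convention the machine halts and rejects.

The machine executed 4 steps before halting.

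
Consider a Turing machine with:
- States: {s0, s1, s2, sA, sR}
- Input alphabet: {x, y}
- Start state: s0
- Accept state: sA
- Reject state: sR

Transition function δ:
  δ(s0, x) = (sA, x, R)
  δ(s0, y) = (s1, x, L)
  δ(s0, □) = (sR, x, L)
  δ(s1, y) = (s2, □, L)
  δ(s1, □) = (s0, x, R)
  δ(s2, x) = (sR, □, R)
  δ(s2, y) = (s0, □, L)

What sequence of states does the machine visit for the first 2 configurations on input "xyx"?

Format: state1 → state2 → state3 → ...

Execution trace:
Initial: [s0]xyx
Step 1: δ(s0, x) = (sA, x, R) → x[sA]yx

The machine reaches the accept state sA and halts.

State sequence: s0 → sA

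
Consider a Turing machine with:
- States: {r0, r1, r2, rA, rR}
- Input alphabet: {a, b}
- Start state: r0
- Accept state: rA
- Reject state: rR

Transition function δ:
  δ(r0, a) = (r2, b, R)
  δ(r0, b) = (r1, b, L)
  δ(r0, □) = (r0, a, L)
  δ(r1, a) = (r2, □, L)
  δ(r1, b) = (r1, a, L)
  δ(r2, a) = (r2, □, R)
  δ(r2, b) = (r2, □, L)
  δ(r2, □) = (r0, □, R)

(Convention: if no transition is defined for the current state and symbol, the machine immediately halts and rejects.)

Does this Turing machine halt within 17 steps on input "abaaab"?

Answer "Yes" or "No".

Execution trace:
Initial: [r0]abaaab
Step 1: δ(r0, a) = (r2, b, R) → b[r2]baaab
Step 2: δ(r2, b) = (r2, □, L) → [r2]b□aaab
Step 3: δ(r2, b) = (r2, □, L) → [r2]□□□aaab
Step 4: δ(r2, □) = (r0, □, R) → □[r0]□□aaab
Step 5: δ(r0, □) = (r0, a, L) → [r0]□a□aaab
Step 6: δ(r0, □) = (r0, a, L) → [r0]□aa□aaab
Step 7: δ(r0, □) = (r0, a, L) → [r0]□aaa□aaab
Step 8: δ(r0, □) = (r0, a, L) → [r0]□aaaa□aaab
Step 9: δ(r0, □) = (r0, a, L) → [r0]□aaaaa□aaab
Step 10: δ(r0, □) = (r0, a, L) → [r0]□aaaaaa□aaab
Step 11: δ(r0, □) = (r0, a, L) → [r0]□aaaaaaa□aaab
Step 12: δ(r0, □) = (r0, a, L) → [r0]□aaaaaaaa□aaab
Step 13: δ(r0, □) = (r0, a, L) → [r0]□aaaaaaaaa□aaab
Step 14: δ(r0, □) = (r0, a, L) → [r0]□aaaaaaaaaa□aaab
Step 15: δ(r0, □) = (r0, a, L) → [r0]□aaaaaaaaaaa□aaab
Step 16: δ(r0, □) = (r0, a, L) → [r0]□aaaaaaaaaaaa□aaab
Step 17: δ(r0, □) = (r0, a, L) → [r0]□aaaaaaaaaaaaa□aaab

The machine has not reached a halting state after 17 steps.
The machine did not halt within the 17-step bound.

Answer: No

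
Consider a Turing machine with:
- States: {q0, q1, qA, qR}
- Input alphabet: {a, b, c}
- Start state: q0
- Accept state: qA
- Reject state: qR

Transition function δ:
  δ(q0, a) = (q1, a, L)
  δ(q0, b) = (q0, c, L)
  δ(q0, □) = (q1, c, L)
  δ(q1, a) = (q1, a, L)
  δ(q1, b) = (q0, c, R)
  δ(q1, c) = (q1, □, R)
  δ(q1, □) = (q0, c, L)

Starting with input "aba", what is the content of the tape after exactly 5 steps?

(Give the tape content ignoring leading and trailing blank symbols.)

Execution trace:
Initial: [q0]aba
Step 1: δ(q0, a) = (q1, a, L) → [q1]□aba
Step 2: δ(q1, □) = (q0, c, L) → [q0]□caba
Step 3: δ(q0, □) = (q1, c, L) → [q1]□ccaba
Step 4: δ(q1, □) = (q0, c, L) → [q0]□cccaba
Step 5: δ(q0, □) = (q1, c, L) → [q1]□ccccaba

After 5 steps, the tape (ignoring leading/trailing blanks) is: ccccaba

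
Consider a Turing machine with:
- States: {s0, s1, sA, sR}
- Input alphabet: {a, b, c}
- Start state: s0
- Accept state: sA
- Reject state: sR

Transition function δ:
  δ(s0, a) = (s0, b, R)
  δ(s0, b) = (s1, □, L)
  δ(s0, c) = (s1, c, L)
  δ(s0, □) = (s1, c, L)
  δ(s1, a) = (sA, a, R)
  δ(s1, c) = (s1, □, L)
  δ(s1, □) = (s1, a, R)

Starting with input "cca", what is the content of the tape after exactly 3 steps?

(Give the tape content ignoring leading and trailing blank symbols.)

Execution trace:
Initial: [s0]cca
Step 1: δ(s0, c) = (s1, c, L) → [s1]□cca
Step 2: δ(s1, □) = (s1, a, R) → a[s1]cca
Step 3: δ(s1, c) = (s1, □, L) → [s1]a□ca

After 3 steps, the tape (ignoring leading/trailing blanks) is: a□ca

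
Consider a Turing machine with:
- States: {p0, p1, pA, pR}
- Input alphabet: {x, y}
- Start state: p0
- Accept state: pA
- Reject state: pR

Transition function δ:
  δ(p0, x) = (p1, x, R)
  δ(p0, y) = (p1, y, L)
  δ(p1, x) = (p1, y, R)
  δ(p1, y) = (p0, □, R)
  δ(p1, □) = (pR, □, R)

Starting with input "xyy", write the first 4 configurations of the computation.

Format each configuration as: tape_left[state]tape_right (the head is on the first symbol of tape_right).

Transitions applied:
Step 1: δ(p0, x) = (p1, x, R)
Step 2: δ(p1, y) = (p0, □, R)
Step 3: δ(p0, y) = (p1, y, L)

The first 4 configurations are:
[p0]xyy ⊢ x[p1]yy ⊢ x□[p0]y ⊢ x[p1]□y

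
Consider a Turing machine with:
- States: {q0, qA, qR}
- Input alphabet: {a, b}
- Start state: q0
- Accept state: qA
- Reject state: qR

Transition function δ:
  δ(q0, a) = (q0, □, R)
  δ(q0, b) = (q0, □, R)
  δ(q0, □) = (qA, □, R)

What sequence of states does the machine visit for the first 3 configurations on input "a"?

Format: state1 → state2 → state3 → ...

Execution trace:
Initial: [q0]a
Step 1: δ(q0, a) = (q0, □, R) → □[q0]□
Step 2: δ(q0, □) = (qA, □, R) → □□[qA]□

The machine reaches the accept state qA and halts.

State sequence: q0 → q0 → qA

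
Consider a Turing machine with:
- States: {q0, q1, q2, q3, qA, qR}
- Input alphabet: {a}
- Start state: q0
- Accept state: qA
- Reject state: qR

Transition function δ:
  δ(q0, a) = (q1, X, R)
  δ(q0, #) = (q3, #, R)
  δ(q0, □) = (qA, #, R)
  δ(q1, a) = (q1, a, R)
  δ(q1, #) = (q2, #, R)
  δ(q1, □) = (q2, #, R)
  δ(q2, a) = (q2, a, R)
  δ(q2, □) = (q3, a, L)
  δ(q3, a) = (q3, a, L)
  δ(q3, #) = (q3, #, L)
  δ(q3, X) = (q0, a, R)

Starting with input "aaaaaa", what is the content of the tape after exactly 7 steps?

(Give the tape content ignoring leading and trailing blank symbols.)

Execution trace:
Initial: [q0]aaaaaa
Step 1: δ(q0, a) = (q1, X, R) → X[q1]aaaaa
Step 2: δ(q1, a) = (q1, a, R) → Xa[q1]aaaa
Step 3: δ(q1, a) = (q1, a, R) → Xaa[q1]aaa
Step 4: δ(q1, a) = (q1, a, R) → Xaaa[q1]aa
Step 5: δ(q1, a) = (q1, a, R) → Xaaaa[q1]a
Step 6: δ(q1, a) = (q1, a, R) → Xaaaaa[q1]□
Step 7: δ(q1, □) = (q2, #, R) → Xaaaaa#[q2]□

After 7 steps, the tape (ignoring leading/trailing blanks) is: Xaaaaa#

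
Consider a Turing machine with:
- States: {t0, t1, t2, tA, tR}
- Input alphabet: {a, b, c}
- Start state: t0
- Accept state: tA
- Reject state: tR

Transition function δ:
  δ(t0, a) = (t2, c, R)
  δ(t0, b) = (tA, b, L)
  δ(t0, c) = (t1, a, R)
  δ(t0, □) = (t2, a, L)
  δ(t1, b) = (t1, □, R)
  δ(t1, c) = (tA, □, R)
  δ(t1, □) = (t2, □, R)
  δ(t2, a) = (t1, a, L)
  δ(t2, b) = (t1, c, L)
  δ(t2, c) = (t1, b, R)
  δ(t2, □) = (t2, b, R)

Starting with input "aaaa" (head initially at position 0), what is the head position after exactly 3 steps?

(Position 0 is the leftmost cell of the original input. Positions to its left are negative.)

Execution trace (head position shown):
Step 0: [t0]aaaa  (head at position 0)
Step 1: move right → c[t2]aaa  (head at position 1)
Step 2: move left → [t1]caaa  (head at position 0)
Step 3: move right → □[tA]aaa  (head at position 1)

After 3 steps, the head is at position 1.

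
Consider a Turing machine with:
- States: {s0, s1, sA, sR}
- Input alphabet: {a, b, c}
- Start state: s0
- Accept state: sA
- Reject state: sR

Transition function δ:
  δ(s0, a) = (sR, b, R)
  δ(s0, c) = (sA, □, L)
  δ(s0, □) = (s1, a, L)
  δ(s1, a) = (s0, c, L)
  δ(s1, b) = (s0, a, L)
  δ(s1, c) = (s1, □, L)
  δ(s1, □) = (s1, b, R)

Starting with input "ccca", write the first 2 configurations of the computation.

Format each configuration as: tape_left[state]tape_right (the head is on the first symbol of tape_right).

Transitions applied:
Step 1: δ(s0, c) = (sA, □, L)

The first 2 configurations are:
[s0]ccca ⊢ [sA]□□cca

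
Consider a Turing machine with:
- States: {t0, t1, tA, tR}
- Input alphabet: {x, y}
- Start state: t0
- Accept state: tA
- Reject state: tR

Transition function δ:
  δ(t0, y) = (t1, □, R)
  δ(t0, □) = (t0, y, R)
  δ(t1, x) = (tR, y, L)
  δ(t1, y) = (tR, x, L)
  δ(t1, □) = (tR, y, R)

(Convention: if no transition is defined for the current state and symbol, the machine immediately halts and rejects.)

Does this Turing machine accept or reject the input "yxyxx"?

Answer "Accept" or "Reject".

Execution trace:
Initial: [t0]yxyxx
Step 1: δ(t0, y) = (t1, □, R) → □[t1]xyxx
Step 2: δ(t1, x) = (tR, y, L) → [tR]□yyxx

The machine reaches the reject state tR and halts.

Answer: Reject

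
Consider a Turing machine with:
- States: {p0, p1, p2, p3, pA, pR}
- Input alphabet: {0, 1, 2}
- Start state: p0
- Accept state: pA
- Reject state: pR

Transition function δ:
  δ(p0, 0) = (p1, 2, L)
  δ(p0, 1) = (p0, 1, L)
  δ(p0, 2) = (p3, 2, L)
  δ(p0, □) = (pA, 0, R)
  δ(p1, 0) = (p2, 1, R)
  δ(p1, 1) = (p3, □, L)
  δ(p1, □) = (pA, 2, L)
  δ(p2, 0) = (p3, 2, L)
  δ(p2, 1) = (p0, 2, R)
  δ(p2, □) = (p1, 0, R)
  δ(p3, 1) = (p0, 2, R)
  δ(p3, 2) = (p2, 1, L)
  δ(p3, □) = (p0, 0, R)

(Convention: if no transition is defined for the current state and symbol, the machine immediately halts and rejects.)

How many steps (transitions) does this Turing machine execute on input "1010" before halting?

Execution trace:
Initial: [p0]1010
Step 1: δ(p0, 1) = (p0, 1, L) → [p0]□1010
Step 2: δ(p0, □) = (pA, 0, R) → 0[pA]1010

The machine reaches the accept state pA and halts.

The machine executed 2 steps before halting.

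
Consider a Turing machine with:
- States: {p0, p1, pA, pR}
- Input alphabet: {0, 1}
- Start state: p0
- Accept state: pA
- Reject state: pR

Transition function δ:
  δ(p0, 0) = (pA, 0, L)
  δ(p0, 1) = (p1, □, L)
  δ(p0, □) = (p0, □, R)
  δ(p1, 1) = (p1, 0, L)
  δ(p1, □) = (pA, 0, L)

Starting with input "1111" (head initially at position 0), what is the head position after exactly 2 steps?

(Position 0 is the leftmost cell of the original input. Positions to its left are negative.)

Execution trace (head position shown):
Step 0: [p0]1111  (head at position 0)
Step 1: move left → [p1]□□111  (head at position -1)
Step 2: move left → [pA]□0□111  (head at position -2)

After 2 steps, the head is at position -2.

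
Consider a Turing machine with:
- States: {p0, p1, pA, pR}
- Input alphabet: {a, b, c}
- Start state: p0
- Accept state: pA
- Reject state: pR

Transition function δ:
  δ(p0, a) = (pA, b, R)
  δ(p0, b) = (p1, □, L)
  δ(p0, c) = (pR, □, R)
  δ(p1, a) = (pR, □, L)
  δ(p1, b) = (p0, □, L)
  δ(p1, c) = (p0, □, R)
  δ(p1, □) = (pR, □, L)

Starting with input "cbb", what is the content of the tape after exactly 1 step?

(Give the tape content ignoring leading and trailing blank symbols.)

Execution trace:
Initial: [p0]cbb
Step 1: δ(p0, c) = (pR, □, R) → □[pR]bb

The machine reaches the reject state pR and halts.

After 1 step, the tape (ignoring leading/trailing blanks) is: bb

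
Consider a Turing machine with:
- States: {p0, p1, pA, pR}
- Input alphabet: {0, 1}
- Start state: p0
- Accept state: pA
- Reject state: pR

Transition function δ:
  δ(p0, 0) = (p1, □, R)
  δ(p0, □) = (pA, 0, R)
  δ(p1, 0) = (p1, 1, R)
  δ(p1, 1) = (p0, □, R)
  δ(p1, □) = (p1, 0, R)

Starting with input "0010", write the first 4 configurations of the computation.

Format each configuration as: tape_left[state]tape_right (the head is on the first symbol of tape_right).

Transitions applied:
Step 1: δ(p0, 0) = (p1, □, R)
Step 2: δ(p1, 0) = (p1, 1, R)
Step 3: δ(p1, 1) = (p0, □, R)

The first 4 configurations are:
[p0]0010 ⊢ □[p1]010 ⊢ □1[p1]10 ⊢ □1□[p0]0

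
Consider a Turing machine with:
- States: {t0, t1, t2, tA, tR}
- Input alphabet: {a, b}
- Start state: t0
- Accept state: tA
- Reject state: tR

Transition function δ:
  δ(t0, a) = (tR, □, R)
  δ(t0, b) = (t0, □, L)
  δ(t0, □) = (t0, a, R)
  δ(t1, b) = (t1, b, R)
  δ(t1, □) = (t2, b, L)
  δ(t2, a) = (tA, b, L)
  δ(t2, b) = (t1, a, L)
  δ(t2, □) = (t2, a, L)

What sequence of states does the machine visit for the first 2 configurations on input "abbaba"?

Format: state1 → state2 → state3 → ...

Execution trace:
Initial: [t0]abbaba
Step 1: δ(t0, a) = (tR, □, R) → □[tR]bbaba

The machine reaches the reject state tR and halts.

State sequence: t0 → tR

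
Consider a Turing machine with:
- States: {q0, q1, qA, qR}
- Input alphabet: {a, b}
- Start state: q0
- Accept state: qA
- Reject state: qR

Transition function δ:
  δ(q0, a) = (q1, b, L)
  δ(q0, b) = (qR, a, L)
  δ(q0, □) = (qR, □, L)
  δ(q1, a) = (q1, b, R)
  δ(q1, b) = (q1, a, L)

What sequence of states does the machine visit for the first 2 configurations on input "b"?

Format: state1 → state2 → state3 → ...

Execution trace:
Initial: [q0]b
Step 1: δ(q0, b) = (qR, a, L) → [qR]□a

The machine reaches the reject state qR and halts.

State sequence: q0 → qR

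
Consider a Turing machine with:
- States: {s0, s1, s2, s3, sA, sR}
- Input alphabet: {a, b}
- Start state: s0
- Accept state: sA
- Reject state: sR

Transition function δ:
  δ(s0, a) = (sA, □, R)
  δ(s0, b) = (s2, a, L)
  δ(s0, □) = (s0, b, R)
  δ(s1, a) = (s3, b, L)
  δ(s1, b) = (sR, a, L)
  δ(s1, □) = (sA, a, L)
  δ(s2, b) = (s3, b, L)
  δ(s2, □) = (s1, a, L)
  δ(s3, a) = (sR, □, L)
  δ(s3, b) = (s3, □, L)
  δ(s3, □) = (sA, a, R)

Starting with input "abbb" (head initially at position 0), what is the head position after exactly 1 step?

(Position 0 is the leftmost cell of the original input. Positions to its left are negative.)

Execution trace (head position shown):
Step 0: [s0]abbb  (head at position 0)
Step 1: move right → □[sA]bbb  (head at position 1)

After 1 step, the head is at position 1.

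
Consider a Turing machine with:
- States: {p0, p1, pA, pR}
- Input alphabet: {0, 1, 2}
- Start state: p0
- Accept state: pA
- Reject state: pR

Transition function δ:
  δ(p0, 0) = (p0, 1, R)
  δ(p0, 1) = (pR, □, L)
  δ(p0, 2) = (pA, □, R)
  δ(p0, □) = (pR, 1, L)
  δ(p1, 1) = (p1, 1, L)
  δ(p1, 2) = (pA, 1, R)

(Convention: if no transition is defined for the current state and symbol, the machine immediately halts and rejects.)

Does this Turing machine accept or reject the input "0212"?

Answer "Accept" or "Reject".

Execution trace:
Initial: [p0]0212
Step 1: δ(p0, 0) = (p0, 1, R) → 1[p0]212
Step 2: δ(p0, 2) = (pA, □, R) → 1□[pA]12

The machine reaches the accept state pA and halts.

Answer: Accept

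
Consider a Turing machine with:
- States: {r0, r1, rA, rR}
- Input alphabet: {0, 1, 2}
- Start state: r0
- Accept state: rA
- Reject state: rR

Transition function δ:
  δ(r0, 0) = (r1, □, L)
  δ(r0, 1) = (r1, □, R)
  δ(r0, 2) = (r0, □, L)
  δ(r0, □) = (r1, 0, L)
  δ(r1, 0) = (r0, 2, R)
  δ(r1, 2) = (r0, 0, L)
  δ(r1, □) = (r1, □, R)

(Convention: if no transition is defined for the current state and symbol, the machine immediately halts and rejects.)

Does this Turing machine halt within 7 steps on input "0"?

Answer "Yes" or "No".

Execution trace:
Initial: [r0]0
Step 1: δ(r0, 0) = (r1, □, L) → [r1]□□
Step 2: δ(r1, □) = (r1, □, R) → □[r1]□
Step 3: δ(r1, □) = (r1, □, R) → □□[r1]□
Step 4: δ(r1, □) = (r1, □, R) → □□□[r1]□
Step 5: δ(r1, □) = (r1, □, R) → □□□□[r1]□
Step 6: δ(r1, □) = (r1, □, R) → □□□□□[r1]□
Step 7: δ(r1, □) = (r1, □, R) → □□□□□□[r1]□

The machine has not reached a halting state after 7 steps.
The machine did not halt within the 7-step bound.

Answer: No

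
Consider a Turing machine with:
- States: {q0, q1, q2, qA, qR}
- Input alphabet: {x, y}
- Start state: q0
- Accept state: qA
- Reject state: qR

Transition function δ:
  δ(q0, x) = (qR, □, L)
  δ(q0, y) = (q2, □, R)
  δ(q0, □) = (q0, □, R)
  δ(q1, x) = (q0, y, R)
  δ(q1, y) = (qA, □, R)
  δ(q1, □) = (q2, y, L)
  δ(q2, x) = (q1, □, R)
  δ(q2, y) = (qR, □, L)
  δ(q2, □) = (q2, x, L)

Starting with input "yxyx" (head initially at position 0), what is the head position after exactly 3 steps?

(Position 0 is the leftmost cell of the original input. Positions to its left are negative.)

Execution trace (head position shown):
Step 0: [q0]yxyx  (head at position 0)
Step 1: move right → □[q2]xyx  (head at position 1)
Step 2: move right → □□[q1]yx  (head at position 2)
Step 3: move right → □□□[qA]x  (head at position 3)

After 3 steps, the head is at position 3.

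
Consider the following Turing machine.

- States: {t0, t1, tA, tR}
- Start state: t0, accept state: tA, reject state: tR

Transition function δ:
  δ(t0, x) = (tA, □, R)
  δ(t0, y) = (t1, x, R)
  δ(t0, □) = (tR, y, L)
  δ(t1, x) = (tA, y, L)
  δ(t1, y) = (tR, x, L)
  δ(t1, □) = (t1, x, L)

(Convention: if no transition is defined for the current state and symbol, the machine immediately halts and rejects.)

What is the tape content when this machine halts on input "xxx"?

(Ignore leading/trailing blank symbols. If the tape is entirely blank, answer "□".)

Execution trace:
Initial: [t0]xxx
Step 1: δ(t0, x) = (tA, □, R) → □[tA]xx

The machine reaches the accept state tA and halts.

Final tape (ignoring leading/trailing blanks): xx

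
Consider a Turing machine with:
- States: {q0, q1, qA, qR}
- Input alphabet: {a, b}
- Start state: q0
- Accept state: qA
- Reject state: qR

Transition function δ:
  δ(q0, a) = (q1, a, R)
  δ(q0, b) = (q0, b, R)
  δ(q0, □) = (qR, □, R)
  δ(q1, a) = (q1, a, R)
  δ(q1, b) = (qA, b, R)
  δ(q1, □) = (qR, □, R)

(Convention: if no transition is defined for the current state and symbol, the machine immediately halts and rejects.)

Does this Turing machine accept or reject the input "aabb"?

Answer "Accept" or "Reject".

Execution trace:
Initial: [q0]aabb
Step 1: δ(q0, a) = (q1, a, R) → a[q1]abb
Step 2: δ(q1, a) = (q1, a, R) → aa[q1]bb
Step 3: δ(q1, b) = (qA, b, R) → aab[qA]b

The machine reaches the accept state qA and halts.

Answer: Accept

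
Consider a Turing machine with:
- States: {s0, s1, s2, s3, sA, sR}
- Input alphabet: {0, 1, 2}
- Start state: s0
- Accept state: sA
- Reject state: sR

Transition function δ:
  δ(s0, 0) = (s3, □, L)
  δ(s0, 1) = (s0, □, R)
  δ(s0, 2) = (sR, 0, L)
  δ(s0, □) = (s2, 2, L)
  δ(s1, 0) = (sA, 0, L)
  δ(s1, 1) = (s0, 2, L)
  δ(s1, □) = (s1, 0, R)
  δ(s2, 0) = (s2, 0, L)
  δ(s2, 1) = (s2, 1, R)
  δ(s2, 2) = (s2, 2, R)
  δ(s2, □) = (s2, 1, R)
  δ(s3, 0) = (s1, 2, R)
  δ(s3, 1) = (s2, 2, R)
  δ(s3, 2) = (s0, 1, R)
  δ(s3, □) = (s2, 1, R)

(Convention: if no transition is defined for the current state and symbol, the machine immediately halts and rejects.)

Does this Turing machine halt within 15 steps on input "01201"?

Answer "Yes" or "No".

Execution trace:
Initial: [s0]01201
Step 1: δ(s0, 0) = (s3, □, L) → [s3]□□1201
Step 2: δ(s3, □) = (s2, 1, R) → 1[s2]□1201
Step 3: δ(s2, □) = (s2, 1, R) → 11[s2]1201
Step 4: δ(s2, 1) = (s2, 1, R) → 111[s2]201
Step 5: δ(s2, 2) = (s2, 2, R) → 1112[s2]01
Step 6: δ(s2, 0) = (s2, 0, L) → 111[s2]201
Step 7: δ(s2, 2) = (s2, 2, R) → 1112[s2]01
Step 8: δ(s2, 0) = (s2, 0, L) → 111[s2]201
Step 9: δ(s2, 2) = (s2, 2, R) → 1112[s2]01
Step 10: δ(s2, 0) = (s2, 0, L) → 111[s2]201
Step 11: δ(s2, 2) = (s2, 2, R) → 1112[s2]01
Step 12: δ(s2, 0) = (s2, 0, L) → 111[s2]201
Step 13: δ(s2, 2) = (s2, 2, R) → 1112[s2]01
Step 14: δ(s2, 0) = (s2, 0, L) → 111[s2]201
Step 15: δ(s2, 2) = (s2, 2, R) → 1112[s2]01

The machine has not reached a halting state after 15 steps.
The machine did not halt within the 15-step bound.

Answer: No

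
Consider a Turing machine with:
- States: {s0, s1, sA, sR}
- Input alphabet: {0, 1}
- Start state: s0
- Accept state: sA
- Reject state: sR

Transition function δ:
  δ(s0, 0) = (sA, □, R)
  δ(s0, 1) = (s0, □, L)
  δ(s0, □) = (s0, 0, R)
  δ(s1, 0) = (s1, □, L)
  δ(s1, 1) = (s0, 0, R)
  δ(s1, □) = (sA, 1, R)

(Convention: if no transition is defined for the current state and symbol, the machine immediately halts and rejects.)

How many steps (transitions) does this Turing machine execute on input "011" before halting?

Execution trace:
Initial: [s0]011
Step 1: δ(s0, 0) = (sA, □, R) → □[sA]11

The machine reaches the accept state sA and halts.

The machine executed 1 step before halting.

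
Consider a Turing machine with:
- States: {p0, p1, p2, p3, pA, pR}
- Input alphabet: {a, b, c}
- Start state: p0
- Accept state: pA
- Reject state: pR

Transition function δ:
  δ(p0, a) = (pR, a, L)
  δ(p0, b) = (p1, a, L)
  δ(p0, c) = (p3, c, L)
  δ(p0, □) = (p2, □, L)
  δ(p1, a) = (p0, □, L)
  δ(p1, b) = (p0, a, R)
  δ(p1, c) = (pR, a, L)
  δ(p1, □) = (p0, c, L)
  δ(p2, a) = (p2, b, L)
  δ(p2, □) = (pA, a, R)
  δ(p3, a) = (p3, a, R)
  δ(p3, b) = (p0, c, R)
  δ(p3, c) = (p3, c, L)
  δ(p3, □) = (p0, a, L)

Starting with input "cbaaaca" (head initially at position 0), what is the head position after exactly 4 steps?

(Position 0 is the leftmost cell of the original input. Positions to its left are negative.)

Execution trace (head position shown):
Step 0: [p0]cbaaaca  (head at position 0)
Step 1: move left → [p3]□cbaaaca  (head at position -1)
Step 2: move left → [p0]□acbaaaca  (head at position -2)
Step 3: move left → [p2]□□acbaaaca  (head at position -3)
Step 4: move right → a[pA]□acbaaaca  (head at position -2)

After 4 steps, the head is at position -2.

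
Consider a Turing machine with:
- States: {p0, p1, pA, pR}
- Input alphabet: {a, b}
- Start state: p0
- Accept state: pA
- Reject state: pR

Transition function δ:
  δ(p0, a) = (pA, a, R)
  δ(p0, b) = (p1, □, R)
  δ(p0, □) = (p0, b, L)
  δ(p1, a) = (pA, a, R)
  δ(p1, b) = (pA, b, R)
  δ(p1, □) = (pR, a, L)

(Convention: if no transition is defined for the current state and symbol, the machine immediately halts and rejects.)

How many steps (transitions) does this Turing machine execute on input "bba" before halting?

Execution trace:
Initial: [p0]bba
Step 1: δ(p0, b) = (p1, □, R) → □[p1]ba
Step 2: δ(p1, b) = (pA, b, R) → □b[pA]a

The machine reaches the accept state pA and halts.

The machine executed 2 steps before halting.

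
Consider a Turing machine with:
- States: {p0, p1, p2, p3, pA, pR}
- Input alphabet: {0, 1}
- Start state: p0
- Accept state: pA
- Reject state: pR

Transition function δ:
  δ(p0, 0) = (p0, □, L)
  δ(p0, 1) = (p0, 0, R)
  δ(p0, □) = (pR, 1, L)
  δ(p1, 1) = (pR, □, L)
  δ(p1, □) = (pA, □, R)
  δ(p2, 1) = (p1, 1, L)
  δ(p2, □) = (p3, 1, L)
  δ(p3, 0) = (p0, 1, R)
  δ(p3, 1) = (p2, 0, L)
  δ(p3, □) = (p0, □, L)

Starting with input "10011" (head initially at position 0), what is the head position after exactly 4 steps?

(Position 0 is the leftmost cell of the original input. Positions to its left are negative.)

Execution trace (head position shown):
Step 0: [p0]10011  (head at position 0)
Step 1: move right → 0[p0]0011  (head at position 1)
Step 2: move left → [p0]0□011  (head at position 0)
Step 3: move left → [p0]□□□011  (head at position -1)
Step 4: move left → [pR]□1□□011  (head at position -2)

After 4 steps, the head is at position -2.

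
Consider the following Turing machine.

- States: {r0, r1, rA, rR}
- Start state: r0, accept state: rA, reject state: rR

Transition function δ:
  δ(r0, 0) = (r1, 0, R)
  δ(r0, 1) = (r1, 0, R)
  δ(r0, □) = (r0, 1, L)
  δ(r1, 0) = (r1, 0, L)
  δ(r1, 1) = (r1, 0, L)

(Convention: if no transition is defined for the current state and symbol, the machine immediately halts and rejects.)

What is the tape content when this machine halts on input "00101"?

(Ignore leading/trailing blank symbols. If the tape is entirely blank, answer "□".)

Execution trace:
Initial: [r0]00101
Step 1: δ(r0, 0) = (r1, 0, R) → 0[r1]0101
Step 2: δ(r1, 0) = (r1, 0, L) → [r1]00101
Step 3: δ(r1, 0) = (r1, 0, L) → [r1]□00101

No transition is defined for δ(r1, □). By convention the machine halts and rejects.

Final tape (ignoring leading/trailing blanks): 00101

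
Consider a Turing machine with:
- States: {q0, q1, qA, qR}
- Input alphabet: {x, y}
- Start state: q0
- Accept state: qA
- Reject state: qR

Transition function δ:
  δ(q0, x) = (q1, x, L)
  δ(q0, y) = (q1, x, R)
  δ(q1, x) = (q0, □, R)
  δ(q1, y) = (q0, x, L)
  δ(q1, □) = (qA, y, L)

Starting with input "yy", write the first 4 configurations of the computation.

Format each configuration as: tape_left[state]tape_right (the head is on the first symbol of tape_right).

Transitions applied:
Step 1: δ(q0, y) = (q1, x, R)
Step 2: δ(q1, y) = (q0, x, L)
Step 3: δ(q0, x) = (q1, x, L)

The first 4 configurations are:
[q0]yy ⊢ x[q1]y ⊢ [q0]xx ⊢ [q1]□xx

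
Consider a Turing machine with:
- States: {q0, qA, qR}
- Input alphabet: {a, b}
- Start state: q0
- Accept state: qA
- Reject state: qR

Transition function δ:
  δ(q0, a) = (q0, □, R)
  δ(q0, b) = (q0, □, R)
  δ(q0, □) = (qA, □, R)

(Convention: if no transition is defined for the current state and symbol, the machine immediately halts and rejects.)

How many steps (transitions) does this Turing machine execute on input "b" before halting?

Execution trace:
Initial: [q0]b
Step 1: δ(q0, b) = (q0, □, R) → □[q0]□
Step 2: δ(q0, □) = (qA, □, R) → □□[qA]□

The machine reaches the accept state qA and halts.

The machine executed 2 steps before halting.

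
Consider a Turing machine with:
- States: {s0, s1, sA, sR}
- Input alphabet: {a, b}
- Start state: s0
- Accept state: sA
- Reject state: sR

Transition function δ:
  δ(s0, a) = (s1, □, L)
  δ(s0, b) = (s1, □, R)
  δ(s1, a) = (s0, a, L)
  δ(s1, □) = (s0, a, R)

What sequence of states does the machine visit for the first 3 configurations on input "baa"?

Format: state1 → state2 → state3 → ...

Execution trace:
Initial: [s0]baa
Step 1: δ(s0, b) = (s1, □, R) → □[s1]aa
Step 2: δ(s1, a) = (s0, a, L) → [s0]□aa

No transition is defined for δ(s0, □). By convention the machine halts and rejects.

State sequence: s0 → s1 → s0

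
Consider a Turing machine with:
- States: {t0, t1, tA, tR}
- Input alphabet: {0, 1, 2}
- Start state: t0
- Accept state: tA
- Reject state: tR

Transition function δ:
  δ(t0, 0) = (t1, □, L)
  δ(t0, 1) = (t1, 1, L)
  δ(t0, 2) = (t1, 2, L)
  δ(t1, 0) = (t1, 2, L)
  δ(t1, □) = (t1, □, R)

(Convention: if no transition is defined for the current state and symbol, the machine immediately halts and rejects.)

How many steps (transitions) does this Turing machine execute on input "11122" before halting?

Execution trace:
Initial: [t0]11122
Step 1: δ(t0, 1) = (t1, 1, L) → [t1]□11122
Step 2: δ(t1, □) = (t1, □, R) → □[t1]11122

No transition is defined for δ(t1, 1). By convention the machine halts and rejects.

The machine executed 2 steps before halting.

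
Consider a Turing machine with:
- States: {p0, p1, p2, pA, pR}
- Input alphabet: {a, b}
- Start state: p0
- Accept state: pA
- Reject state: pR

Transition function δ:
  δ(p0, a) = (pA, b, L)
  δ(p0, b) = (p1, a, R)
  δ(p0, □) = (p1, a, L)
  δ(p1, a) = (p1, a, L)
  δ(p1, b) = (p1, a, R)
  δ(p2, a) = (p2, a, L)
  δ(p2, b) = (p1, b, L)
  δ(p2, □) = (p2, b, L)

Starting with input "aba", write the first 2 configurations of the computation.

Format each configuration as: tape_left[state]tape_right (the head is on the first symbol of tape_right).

Transitions applied:
Step 1: δ(p0, a) = (pA, b, L)

The first 2 configurations are:
[p0]aba ⊢ [pA]□bba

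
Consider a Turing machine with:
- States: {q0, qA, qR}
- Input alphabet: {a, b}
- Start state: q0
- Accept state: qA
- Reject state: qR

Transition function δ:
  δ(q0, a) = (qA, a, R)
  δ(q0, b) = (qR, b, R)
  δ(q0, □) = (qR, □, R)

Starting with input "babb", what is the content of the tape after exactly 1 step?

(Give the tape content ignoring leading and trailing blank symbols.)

Execution trace:
Initial: [q0]babb
Step 1: δ(q0, b) = (qR, b, R) → b[qR]abb

The machine reaches the reject state qR and halts.

After 1 step, the tape (ignoring leading/trailing blanks) is: babb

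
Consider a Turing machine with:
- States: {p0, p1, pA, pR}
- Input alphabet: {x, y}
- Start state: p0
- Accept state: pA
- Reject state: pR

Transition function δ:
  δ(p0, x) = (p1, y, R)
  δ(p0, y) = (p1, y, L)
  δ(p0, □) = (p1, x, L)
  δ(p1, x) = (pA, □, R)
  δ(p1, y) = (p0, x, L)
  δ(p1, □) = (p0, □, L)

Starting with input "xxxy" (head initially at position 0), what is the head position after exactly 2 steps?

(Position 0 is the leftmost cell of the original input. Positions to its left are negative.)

Execution trace (head position shown):
Step 0: [p0]xxxy  (head at position 0)
Step 1: move right → y[p1]xxy  (head at position 1)
Step 2: move right → y□[pA]xy  (head at position 2)

After 2 steps, the head is at position 2.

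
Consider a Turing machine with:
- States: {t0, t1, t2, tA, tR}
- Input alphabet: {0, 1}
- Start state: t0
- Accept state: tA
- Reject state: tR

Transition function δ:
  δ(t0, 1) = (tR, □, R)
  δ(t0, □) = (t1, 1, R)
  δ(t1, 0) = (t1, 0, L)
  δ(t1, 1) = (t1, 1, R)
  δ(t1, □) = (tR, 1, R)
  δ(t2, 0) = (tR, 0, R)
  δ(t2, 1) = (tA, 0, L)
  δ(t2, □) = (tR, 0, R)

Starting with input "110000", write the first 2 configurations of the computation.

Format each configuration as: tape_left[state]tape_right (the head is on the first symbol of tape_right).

Transitions applied:
Step 1: δ(t0, 1) = (tR, □, R)

The first 2 configurations are:
[t0]110000 ⊢ □[tR]10000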